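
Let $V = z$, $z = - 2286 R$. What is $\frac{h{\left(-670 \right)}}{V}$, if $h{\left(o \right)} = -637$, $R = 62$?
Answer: $\frac{637}{141732} \approx 0.0044944$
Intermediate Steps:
$z = -141732$ ($z = \left(-2286\right) 62 = -141732$)
$V = -141732$
$\frac{h{\left(-670 \right)}}{V} = - \frac{637}{-141732} = \left(-637\right) \left(- \frac{1}{141732}\right) = \frac{637}{141732}$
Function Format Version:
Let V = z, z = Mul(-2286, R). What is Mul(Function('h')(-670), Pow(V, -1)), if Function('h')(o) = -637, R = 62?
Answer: Rational(637, 141732) ≈ 0.0044944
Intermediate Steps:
z = -141732 (z = Mul(-2286, 62) = -141732)
V = -141732
Mul(Function('h')(-670), Pow(V, -1)) = Mul(-637, Pow(-141732, -1)) = Mul(-637, Rational(-1, 141732)) = Rational(637, 141732)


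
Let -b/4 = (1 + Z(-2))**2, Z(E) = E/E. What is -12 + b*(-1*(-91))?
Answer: -1468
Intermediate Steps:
Z(E) = 1
b = -16 (b = -4*(1 + 1)**2 = -4*2**2 = -4*4 = -16)
-12 + b*(-1*(-91)) = -12 - (-16)*(-91) = -12 - 16*91 = -12 - 1456 = -1468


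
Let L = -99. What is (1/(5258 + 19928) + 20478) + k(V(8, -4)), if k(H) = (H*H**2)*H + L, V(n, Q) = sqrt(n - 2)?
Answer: 514172191/25186 ≈ 20415.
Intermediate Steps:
V(n, Q) = sqrt(-2 + n)
k(H) = -99 + H**4 (k(H) = (H*H**2)*H - 99 = H**3*H - 99 = H**4 - 99 = -99 + H**4)
(1/(5258 + 19928) + 20478) + k(V(8, -4)) = (1/(5258 + 19928) + 20478) + (-99 + (sqrt(-2 + 8))**4) = (1/25186 + 20478) + (-99 + (sqrt(6))**4) = (1/25186 + 20478) + (-99 + 36) = 515758909/25186 - 63 = 514172191/25186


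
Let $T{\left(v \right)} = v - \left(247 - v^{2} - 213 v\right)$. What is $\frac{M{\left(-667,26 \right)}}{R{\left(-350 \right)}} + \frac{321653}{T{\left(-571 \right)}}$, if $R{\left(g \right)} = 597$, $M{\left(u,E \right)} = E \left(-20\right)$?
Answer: $\frac{86154841}{121549200} \approx 0.70881$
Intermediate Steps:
$M{\left(u,E \right)} = - 20 E$
$T{\left(v \right)} = -247 + v^{2} + 214 v$ ($T{\left(v \right)} = v + \left(-247 + v^{2} + 213 v\right) = -247 + v^{2} + 214 v$)
$\frac{M{\left(-667,26 \right)}}{R{\left(-350 \right)}} + \frac{321653}{T{\left(-571 \right)}} = \frac{\left(-20\right) 26}{597} + \frac{321653}{-247 + \left(-571\right)^{2} + 214 \left(-571\right)} = \left(-520\right) \frac{1}{597} + \frac{321653}{-247 + 326041 - 122194} = - \frac{520}{597} + \frac{321653}{203600} = \frac{86154841}{121549200}$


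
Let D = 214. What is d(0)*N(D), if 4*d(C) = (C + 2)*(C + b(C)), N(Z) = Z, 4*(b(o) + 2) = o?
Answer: -214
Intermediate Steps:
b(o) = -2 + o/4
d(C) = (-2 + 5*C/4)*(2 + C)/4 (d(C) = ((C + 2)*(C + (-2 + C/4)))/4 = ((2 + C)*(-2 + 5*C/4))/4 = ((-2 + 5*C/4)*(2 + C))/4 = (-2 + 5*C/4)*(2 + C)/4)
d(0)*N(D) = (-1 + (⅛)*0 + (5/16)*0²)*214 = (-1 + 0 + (5/16)*0)*214 = (-1 + 0 + 0)*214 = -1*214 = -214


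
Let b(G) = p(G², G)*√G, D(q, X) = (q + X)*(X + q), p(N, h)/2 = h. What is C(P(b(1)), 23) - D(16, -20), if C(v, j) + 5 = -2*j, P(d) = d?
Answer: -67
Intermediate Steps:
p(N, h) = 2*h
D(q, X) = (X + q)² (D(q, X) = (X + q)*(X + q) = (X + q)²)
b(G) = 2*G^(3/2) (b(G) = (2*G)*√G = 2*G^(3/2))
C(v, j) = -5 - 2*j
C(P(b(1)), 23) - D(16, -20) = (-5 - 2*23) - (-20 + 16)² = (-5 - 46) - 1*(-4)² = -51 - 1*16 = -51 - 16 = -67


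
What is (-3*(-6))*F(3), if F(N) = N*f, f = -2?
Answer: -108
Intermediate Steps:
F(N) = -2*N (F(N) = N*(-2) = -2*N)
(-3*(-6))*F(3) = (-3*(-6))*(-2*3) = 18*(-6) = -108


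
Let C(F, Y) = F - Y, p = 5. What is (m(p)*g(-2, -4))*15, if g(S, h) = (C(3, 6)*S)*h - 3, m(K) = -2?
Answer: 810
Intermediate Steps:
g(S, h) = -3 - 3*S*h (g(S, h) = ((3 - 1*6)*S)*h - 3 = ((3 - 6)*S)*h - 3 = (-3*S)*h - 3 = -3*S*h - 3 = -3 - 3*S*h)
(m(p)*g(-2, -4))*15 = -2*(-3 - 3*(-2)*(-4))*15 = -2*(-3 - 24)*15 = -2*(-27)*15 = 54*15 = 810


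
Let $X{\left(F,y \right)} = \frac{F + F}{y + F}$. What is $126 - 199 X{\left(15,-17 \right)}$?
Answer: $3111$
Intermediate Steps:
$X{\left(F,y \right)} = \frac{2 F}{F + y}$
$126 - 199 X{\left(15,-17 \right)} = 126 - 199 \cdot 2 \cdot 15 \frac{1}{15 - 17} = 126 - 199 \cdot 2 \cdot 15 \frac{1}{-2} = 126 - 199 \cdot 2 \cdot 15 \left(- \frac{1}{2}\right) = 126 - -2985 = 126 + 2985 = 3111$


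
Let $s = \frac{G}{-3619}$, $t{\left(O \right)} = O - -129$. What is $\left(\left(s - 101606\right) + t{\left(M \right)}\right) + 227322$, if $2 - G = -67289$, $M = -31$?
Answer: $\frac{65036225}{517} \approx 1.258 \cdot 10^{5}$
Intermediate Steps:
$G = 67291$ ($G = 2 - -67289 = 2 + 67289 = 67291$)
$t{\left(O \right)} = 129 + O$ ($t{\left(O \right)} = O + 129 = 129 + O$)
$s = - \frac{9613}{517}$ ($s = \frac{67291}{-3619} = 67291 \left(- \frac{1}{3619}\right) = - \frac{9613}{517} \approx -18.594$)
$\left(\left(s - 101606\right) + t{\left(M \right)}\right) + 227322 = \left(\left(- \frac{9613}{517} - 101606\right) + \left(129 - 31\right)\right) + 227322 = \left(- \frac{52539915}{517} + 98\right) + 227322 = - \frac{52489249}{517} + 227322 = \frac{65036225}{517}$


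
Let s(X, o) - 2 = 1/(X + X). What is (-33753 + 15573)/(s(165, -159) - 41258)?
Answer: 5999400/13614479 ≈ 0.44066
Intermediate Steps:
s(X, o) = 2 + 1/(2*X) (s(X, o) = 2 + 1/(X + X) = 2 + 1/(2*X))
(-33753 + 15573)/(s(165, -159) - 41258) = (-33753 + 15573)/((2 + (1/2)/165) - 41258) = -18180/((2 + (1/2)*(1/165)) - 41258) = -18180/((2 + 1/330) - 41258) = -18180/(661/330 - 41258) = -18180/(-13614479/330) = -18180*(-330/13614479) = 5999400/13614479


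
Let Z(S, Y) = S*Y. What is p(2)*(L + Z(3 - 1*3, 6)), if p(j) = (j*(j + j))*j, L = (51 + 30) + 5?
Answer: 1376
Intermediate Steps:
L = 86 (L = 81 + 5 = 86)
p(j) = 2*j³ (p(j) = (j*(2*j))*j = (2*j²)*j = 2*j³)
p(2)*(L + Z(3 - 1*3, 6)) = (2*2³)*(86 + (3 - 1*3)*6) = (2*8)*(86 + (3 - 3)*6) = 16*(86 + 0*6) = 16*(86 + 0) = 16*86 = 1376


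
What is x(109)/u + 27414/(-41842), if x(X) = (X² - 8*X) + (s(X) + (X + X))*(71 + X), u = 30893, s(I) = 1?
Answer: 631574758/646312453 ≈ 0.97720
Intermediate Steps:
x(X) = X² - 8*X + (1 + 2*X)*(71 + X) (x(X) = (X² - 8*X) + (1 + (X + X))*(71 + X) = (X² - 8*X) + (1 + 2*X)*(71 + X) = X² - 8*X + (1 + 2*X)*(71 + X))
x(109)/u + 27414/(-41842) = (71 + 3*109² + 135*109)/30893 + 27414/(-41842) = (71 + 3*11881 + 14715)*(1/30893) + 27414*(-1/41842) = (71 + 35643 + 14715)*(1/30893) - 13707/20921 = 50429*(1/30893) - 13707/20921 = 50429/30893 - 13707/20921 = 631574758/646312453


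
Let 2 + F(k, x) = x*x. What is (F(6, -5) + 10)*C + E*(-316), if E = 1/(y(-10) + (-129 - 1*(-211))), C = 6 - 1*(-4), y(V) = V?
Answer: 5861/18 ≈ 325.61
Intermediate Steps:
C = 10 (C = 6 + 4 = 10)
F(k, x) = -2 + x² (F(k, x) = -2 + x*x = -2 + x²)
E = 1/72 (E = 1/(-10 + (-129 - 1*(-211))) = 1/(-10 + (-129 + 211)) = 1/(-10 + 82) = 1/72 ≈ 0.013889)
(F(6, -5) + 10)*C + E*(-316) = ((-2 + (-5)²) + 10)*10 + (1/72)*(-316) = ((-2 + 25) + 10)*10 - 79/18 = (23 + 10)*10 - 79/18 = 33*10 - 79/18 = 330 - 79/18 = 5861/18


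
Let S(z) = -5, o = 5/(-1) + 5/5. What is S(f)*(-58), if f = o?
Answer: 290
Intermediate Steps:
o = -4 (o = 5*(-1) + 5*(⅕) = -5 + 1 = -4)
f = -4
S(f)*(-58) = -5*(-58) = 290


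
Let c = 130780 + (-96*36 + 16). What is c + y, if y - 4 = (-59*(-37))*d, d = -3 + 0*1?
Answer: 120795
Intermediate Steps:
d = -3 (d = -3 + 0 = -3)
y = -6545 (y = 4 - 59*(-37)*(-3) = 4 + 2183*(-3) = 4 - 6549 = -6545)
c = 127340 (c = 130780 + (-3456 + 16) = 130780 - 3440 = 127340)
c + y = 127340 - 6545 = 120795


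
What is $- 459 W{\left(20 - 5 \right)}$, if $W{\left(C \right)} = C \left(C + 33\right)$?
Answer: $-330480$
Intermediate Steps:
$W{\left(C \right)} = C \left(33 + C\right)$
$- 459 W{\left(20 - 5 \right)} = - 459 \left(20 - 5\right) \left(33 + \left(20 - 5\right)\right) = - 459 \cdot 15 \left(33 + 15\right) = - 459 \cdot 15 \cdot 48 = \left(-459\right) 720 = -330480$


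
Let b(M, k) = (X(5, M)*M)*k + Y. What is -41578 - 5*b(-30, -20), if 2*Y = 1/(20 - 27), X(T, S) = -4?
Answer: -414087/14 ≈ -29578.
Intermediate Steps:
Y = -1/14 (Y = 1/(2*(20 - 27)) = (1/2)/(-7) = (1/2)*(-1/7) = -1/14 ≈ -0.071429)
b(M, k) = -1/14 - 4*M*k (b(M, k) = (-4*M)*k - 1/14 = -4*M*k - 1/14 = -1/14 - 4*M*k)
-41578 - 5*b(-30, -20) = -41578 - 5*(-1/14 - 4*(-30)*(-20)) = -41578 - 5*(-1/14 - 2400) = -41578 - 5*(-33601/14) = -41578 + 168005/14 = -414087/14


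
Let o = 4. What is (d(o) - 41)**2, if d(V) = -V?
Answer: 2025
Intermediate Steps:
(d(o) - 41)**2 = (-1*4 - 41)**2 = (-4 - 41)**2 = (-45)**2 = 2025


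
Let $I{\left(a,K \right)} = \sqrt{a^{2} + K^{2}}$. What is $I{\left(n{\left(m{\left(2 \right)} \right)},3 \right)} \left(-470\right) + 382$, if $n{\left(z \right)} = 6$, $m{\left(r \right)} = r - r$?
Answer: $382 - 1410 \sqrt{5} \approx -2770.9$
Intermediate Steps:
$m{\left(r \right)} = 0$
$I{\left(a,K \right)} = \sqrt{K^{2} + a^{2}}$
$I{\left(n{\left(m{\left(2 \right)} \right)},3 \right)} \left(-470\right) + 382 = \sqrt{3^{2} + 6^{2}} \left(-470\right) + 382 = \sqrt{9 + 36} \left(-470\right) + 382 = \sqrt{45} \left(-470\right) + 382 = 3 \sqrt{5} \left(-470\right) + 382 = - 1410 \sqrt{5} + 382 = 382 - 1410 \sqrt{5}$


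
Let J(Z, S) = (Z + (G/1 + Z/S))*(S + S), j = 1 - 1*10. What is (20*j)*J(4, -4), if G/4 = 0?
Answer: 4320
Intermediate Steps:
G = 0 (G = 4*0 = 0)
j = -9 (j = 1 - 10 = -9)
J(Z, S) = 2*S*(Z + Z/S) (J(Z, S) = (Z + (0/1 + Z/S))*(S + S) = (Z + (0*1 + Z/S))*(2*S) = (Z + (0 + Z/S))*(2*S) = (Z + Z/S)*(2*S) = 2*S*(Z + Z/S))
(20*j)*J(4, -4) = (20*(-9))*(2*4*(1 - 4)) = -360*4*(-3) = -180*(-24) = 4320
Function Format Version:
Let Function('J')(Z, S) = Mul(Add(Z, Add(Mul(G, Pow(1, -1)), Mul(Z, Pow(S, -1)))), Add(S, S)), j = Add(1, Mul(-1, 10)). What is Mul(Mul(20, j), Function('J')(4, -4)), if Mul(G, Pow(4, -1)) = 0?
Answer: 4320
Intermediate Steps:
G = 0 (G = Mul(4, 0) = 0)
j = -9 (j = Add(1, -10) = -9)
Function('J')(Z, S) = Mul(2, S, Add(Z, Mul(Z, Pow(S, -1)))) (Function('J')(Z, S) = Mul(Add(Z, Add(Mul(0, Pow(1, -1)), Mul(Z, Pow(S, -1)))), Add(S, S)) = Mul(Add(Z, Add(Mul(0, 1), Mul(Z, Pow(S, -1)))), Mul(2, S)) = Mul(Add(Z, Add(0, Mul(Z, Pow(S, -1)))), Mul(2, S)) = Mul(Add(Z, Mul(Z, Pow(S, -1))), Mul(2, S)) = Mul(2, S, Add(Z, Mul(Z, Pow(S, -1)))))
Mul(Mul(20, j), Function('J')(4, -4)) = Mul(Mul(20, -9), Mul(2, 4, Add(1, -4))) = Mul(-180, Mul(2, 4, -3)) = Mul(-180, -24) = 4320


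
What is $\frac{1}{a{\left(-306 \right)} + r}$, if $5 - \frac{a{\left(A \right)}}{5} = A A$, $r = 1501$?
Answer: $- \frac{1}{466654} \approx -2.1429 \cdot 10^{-6}$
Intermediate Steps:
$a{\left(A \right)} = 25 - 5 A^{2}$ ($a{\left(A \right)} = 25 - 5 A A = 25 - 5 A^{2}$)
$\frac{1}{a{\left(-306 \right)} + r} = \frac{1}{\left(25 - 5 \left(-306\right)^{2}\right) + 1501} = \frac{1}{\left(25 - 468180\right) + 1501} = \frac{1}{-468155 + 1501} = \frac{1}{-466654} = - \frac{1}{466654}$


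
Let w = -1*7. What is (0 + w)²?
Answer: 49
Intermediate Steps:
w = -7
(0 + w)² = (0 - 7)² = (-7)² = 49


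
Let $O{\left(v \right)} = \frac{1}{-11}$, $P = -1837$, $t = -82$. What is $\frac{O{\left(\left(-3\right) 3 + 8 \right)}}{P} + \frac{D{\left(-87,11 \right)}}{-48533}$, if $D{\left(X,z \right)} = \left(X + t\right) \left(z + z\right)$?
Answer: $\frac{75178159}{980706331} \approx 0.076657$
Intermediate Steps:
$D{\left(X,z \right)} = 2 z \left(-82 + X\right)$ ($D{\left(X,z \right)} = \left(X - 82\right) \left(z + z\right) = \left(-82 + X\right) 2 z = 2 z \left(-82 + X\right)$)
$O{\left(v \right)} = - \frac{1}{11}$
$\frac{O{\left(\left(-3\right) 3 + 8 \right)}}{P} + \frac{D{\left(-87,11 \right)}}{-48533} = - \frac{1}{11 \left(-1837\right)} + \frac{2 \cdot 11 \left(-82 - 87\right)}{-48533} = \left(- \frac{1}{11}\right) \left(- \frac{1}{1837}\right) + 2 \cdot 11 \left(-169\right) \left(- \frac{1}{48533}\right) = \frac{1}{20207} - - \frac{3718}{48533} = \frac{1}{20207} + \frac{3718}{48533} = \frac{75178159}{980706331}$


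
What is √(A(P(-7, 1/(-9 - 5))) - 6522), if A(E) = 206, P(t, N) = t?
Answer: 2*I*√1579 ≈ 79.473*I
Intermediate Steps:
√(A(P(-7, 1/(-9 - 5))) - 6522) = √(206 - 6522) = √(-6316) = 2*I*√1579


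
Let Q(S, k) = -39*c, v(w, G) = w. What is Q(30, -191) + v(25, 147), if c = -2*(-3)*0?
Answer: 25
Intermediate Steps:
c = 0 (c = 6*0 = 0)
Q(S, k) = 0 (Q(S, k) = -39*0 = 0)
Q(30, -191) + v(25, 147) = 0 + 25 = 25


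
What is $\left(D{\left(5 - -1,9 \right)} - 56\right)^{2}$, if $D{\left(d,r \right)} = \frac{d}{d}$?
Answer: $3025$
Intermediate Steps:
$D{\left(d,r \right)} = 1$
$\left(D{\left(5 - -1,9 \right)} - 56\right)^{2} = \left(1 - 56\right)^{2} = \left(-55\right)^{2} = 3025$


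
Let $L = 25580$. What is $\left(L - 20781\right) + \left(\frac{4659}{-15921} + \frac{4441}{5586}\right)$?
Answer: $\frac{47426926009}{9881634} \approx 4799.5$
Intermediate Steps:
$\left(L - 20781\right) + \left(\frac{4659}{-15921} + \frac{4441}{5586}\right) = \left(25580 - 20781\right) + \left(\frac{4659}{-15921} + \frac{4441}{5586}\right) = 4799 + \left(4659 \left(- \frac{1}{15921}\right) + 4441 \cdot \frac{1}{5586}\right) = 4799 + \left(- \frac{1553}{5307} + \frac{4441}{5586}\right) = 4799 + \frac{4964443}{9881634} = \frac{47426926009}{9881634}$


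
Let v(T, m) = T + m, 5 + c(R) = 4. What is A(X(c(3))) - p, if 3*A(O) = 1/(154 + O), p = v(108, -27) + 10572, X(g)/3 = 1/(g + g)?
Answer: -9747493/915 ≈ -10653.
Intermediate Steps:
c(R) = -1 (c(R) = -5 + 4 = -1)
X(g) = 3/(2*g) (X(g) = 3/(g + g) = 3/((2*g)) = 3*(1/(2*g)) = 3/(2*g))
p = 10653 (p = (108 - 27) + 10572 = 81 + 10572 = 10653)
A(O) = 1/(3*(154 + O))
A(X(c(3))) - p = 1/(3*(154 + (3/2)/(-1))) - 1*10653 = 1/(3*(154 + (3/2)*(-1))) - 10653 = 1/(3*(154 - 3/2)) - 10653 = 1/(3*(305/2)) - 10653 = (1/3)*(2/305) - 10653 = 2/915 - 10653 = -9747493/915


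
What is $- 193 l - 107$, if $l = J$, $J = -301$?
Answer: $57986$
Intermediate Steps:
$l = -301$
$- 193 l - 107 = \left(-193\right) \left(-301\right) - 107 = 58093 - 107 = 57986$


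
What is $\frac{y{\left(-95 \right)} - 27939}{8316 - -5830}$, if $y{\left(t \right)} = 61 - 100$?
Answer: $- \frac{13989}{7073} \approx -1.9778$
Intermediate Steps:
$y{\left(t \right)} = -39$ ($y{\left(t \right)} = 61 - 100 = -39$)
$\frac{y{\left(-95 \right)} - 27939}{8316 - -5830} = \frac{-39 - 27939}{8316 - -5830} = - \frac{27978}{8316 + 5830} = - \frac{27978}{14146} = \left(-27978\right) \frac{1}{14146} = - \frac{13989}{7073}$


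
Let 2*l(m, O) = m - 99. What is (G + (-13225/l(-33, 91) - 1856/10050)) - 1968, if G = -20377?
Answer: -816036097/36850 ≈ -22145.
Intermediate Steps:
l(m, O) = -99/2 + m/2 (l(m, O) = (m - 99)/2 = (-99 + m)/2 = -99/2 + m/2)
(G + (-13225/l(-33, 91) - 1856/10050)) - 1968 = (-20377 + (-13225/(-99/2 + (½)*(-33)) - 1856/10050)) - 1968 = (-20377 + (-13225/(-99/2 - 33/2) - 1856*1/10050)) - 1968 = (-20377 + (-13225/(-66) - 928/5025)) - 1968 = (-20377 + (-13225*(-1/66) - 928/5025)) - 1968 = (-20377 + (13225/66 - 928/5025)) - 1968 = (-20377 + 7377153/36850) - 1968 = -743515297/36850 - 1968 = -816036097/36850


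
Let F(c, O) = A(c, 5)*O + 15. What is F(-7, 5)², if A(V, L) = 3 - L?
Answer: 25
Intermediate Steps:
F(c, O) = 15 - 2*O (F(c, O) = (3 - 1*5)*O + 15 = (3 - 5)*O + 15 = -2*O + 15 = 15 - 2*O)
F(-7, 5)² = (15 - 2*5)² = (15 - 10)² = 5² = 25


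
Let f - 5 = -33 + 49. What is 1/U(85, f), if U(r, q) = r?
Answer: 1/85 ≈ 0.011765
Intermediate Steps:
f = 21 (f = 5 + (-33 + 49) = 5 + 16 = 21)
1/U(85, f) = 1/85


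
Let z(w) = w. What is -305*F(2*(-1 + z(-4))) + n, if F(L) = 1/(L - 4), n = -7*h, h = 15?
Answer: -1165/14 ≈ -83.214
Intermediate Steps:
n = -105 (n = -7*15 = -105)
F(L) = 1/(-4 + L)
-305*F(2*(-1 + z(-4))) + n = -305/(-4 + 2*(-1 - 4)) - 105 = -305/(-4 + 2*(-5)) - 105 = -305/(-4 - 10) - 105 = -305/(-14) - 105 = -305*(-1/14) - 105 = 305/14 - 105 = -1165/14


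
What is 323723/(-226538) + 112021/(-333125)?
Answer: -10247479821/5805036250 ≈ -1.7653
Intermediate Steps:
323723/(-226538) + 112021/(-333125) = 323723*(-1/226538) + 112021*(-1/333125) = -323723/226538 - 8617/25625 = -10247479821/5805036250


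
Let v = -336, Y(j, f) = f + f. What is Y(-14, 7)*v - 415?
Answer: -5119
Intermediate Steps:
Y(j, f) = 2*f
Y(-14, 7)*v - 415 = (2*7)*(-336) - 415 = 14*(-336) - 415 = -4704 - 415 = -5119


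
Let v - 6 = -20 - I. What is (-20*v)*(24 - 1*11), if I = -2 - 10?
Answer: 520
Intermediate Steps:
I = -12
v = -2 (v = 6 + (-20 - 1*(-12)) = 6 + (-20 + 12) = 6 - 8 = -2)
(-20*v)*(24 - 1*11) = (-20*(-2))*(24 - 1*11) = 40*(24 - 11) = 40*13 = 520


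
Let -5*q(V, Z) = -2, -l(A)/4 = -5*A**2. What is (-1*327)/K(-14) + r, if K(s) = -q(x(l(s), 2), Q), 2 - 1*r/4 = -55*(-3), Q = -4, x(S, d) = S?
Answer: 331/2 ≈ 165.50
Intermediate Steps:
l(A) = 20*A**2 (l(A) = -(-20)*A**2 = 20*A**2)
q(V, Z) = 2/5 (q(V, Z) = -1/5*(-2) = 2/5)
r = -652 (r = 8 - (-220)*(-3) = 8 - 4*165 = 8 - 660 = -652)
K(s) = -2/5 (K(s) = -1*2/5 = -2/5)
(-1*327)/K(-14) + r = (-1*327)/(-2/5) - 652 = -5/2*(-327) - 652 = 1635/2 - 652 = 331/2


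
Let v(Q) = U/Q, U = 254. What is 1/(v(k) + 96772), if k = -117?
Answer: 117/11322070 ≈ 1.0334e-5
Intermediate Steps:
v(Q) = 254/Q
1/(v(k) + 96772) = 1/(254/(-117) + 96772) = 1/(254*(-1/117) + 96772) = 1/(-254/117 + 96772) = 1/(11322070/117) = 117/11322070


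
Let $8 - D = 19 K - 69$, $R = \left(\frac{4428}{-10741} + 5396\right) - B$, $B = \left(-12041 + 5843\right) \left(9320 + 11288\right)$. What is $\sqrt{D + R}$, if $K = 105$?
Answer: $\frac{\sqrt{14736307485797674}}{10741} \approx 11302.0$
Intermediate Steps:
$B = -127728384$ ($B = \left(-6198\right) 20608 = -127728384$)
$R = \frac{1371988526552}{10741}$ ($R = \left(\frac{4428}{-10741} + 5396\right) - -127728384 = \left(4428 \left(- \frac{1}{10741}\right) + 5396\right) + 127728384 = \left(- \frac{4428}{10741} + 5396\right) + 127728384 = \frac{57954008}{10741} + 127728384 = \frac{1371988526552}{10741} \approx 1.2773 \cdot 10^{8}$)
$D = -1918$ ($D = 8 - \left(19 \cdot 105 - 69\right) = 8 - \left(1995 - 69\right) = 8 - 1926 = -1918$)
$\sqrt{D + R} = \sqrt{-1918 + \frac{1371988526552}{10741}} = \sqrt{\frac{1371967925314}{10741}} = \frac{\sqrt{14736307485797674}}{10741}$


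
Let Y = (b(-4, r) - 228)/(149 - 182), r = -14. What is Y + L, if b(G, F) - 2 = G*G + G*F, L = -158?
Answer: -460/3 ≈ -153.33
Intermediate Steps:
b(G, F) = 2 + G² + F*G (b(G, F) = 2 + (G*G + G*F) = 2 + (G² + F*G) = 2 + G² + F*G)
Y = 14/3 (Y = ((2 + (-4)² - 14*(-4)) - 228)/(149 - 182) = ((2 + 16 + 56) - 228)/(-33) = (74 - 228)*(-1/33) = -154*(-1/33) = 14/3 ≈ 4.6667)
Y + L = 14/3 - 158 = -460/3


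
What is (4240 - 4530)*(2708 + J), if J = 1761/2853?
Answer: -747009550/951 ≈ -7.8550e+5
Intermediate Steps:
J = 587/951 (J = 1761*(1/2853) = 587/951 ≈ 0.61724)
(4240 - 4530)*(2708 + J) = (4240 - 4530)*(2708 + 587/951) = -290*2575895/951 = -747009550/951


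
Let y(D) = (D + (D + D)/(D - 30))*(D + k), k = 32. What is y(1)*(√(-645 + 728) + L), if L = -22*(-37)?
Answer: 725274/29 + 891*√83/29 ≈ 25289.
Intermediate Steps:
L = 814
y(D) = (32 + D)*(D + 2*D/(-30 + D)) (y(D) = (D + (D + D)/(D - 30))*(D + 32) = (D + (2*D)/(-30 + D))*(32 + D) = (D + 2*D/(-30 + D))*(32 + D) = (32 + D)*(D + 2*D/(-30 + D)))
y(1)*(√(-645 + 728) + L) = (1*(-896 + 1² + 4*1)/(-30 + 1))*(√(-645 + 728) + 814) = (1*(-896 + 1 + 4)/(-29))*(√83 + 814) = (1*(-1/29)*(-891))*(814 + √83) = 891*(814 + √83)/29 = 725274/29 + 891*√83/29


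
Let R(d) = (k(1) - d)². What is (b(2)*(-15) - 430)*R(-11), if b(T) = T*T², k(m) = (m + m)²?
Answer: -123750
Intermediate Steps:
k(m) = 4*m² (k(m) = (2*m)² = 4*m²)
b(T) = T³
R(d) = (4 - d)² (R(d) = (4*1² - d)² = (4*1 - d)² = (4 - d)²)
(b(2)*(-15) - 430)*R(-11) = (2³*(-15) - 430)*(-4 - 11)² = (8*(-15) - 430)*(-15)² = (-120 - 430)*225 = -550*225 = -123750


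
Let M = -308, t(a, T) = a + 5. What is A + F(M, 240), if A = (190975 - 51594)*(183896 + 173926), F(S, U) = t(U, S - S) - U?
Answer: 49873588187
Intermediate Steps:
t(a, T) = 5 + a
F(S, U) = 5 (F(S, U) = (5 + U) - U = 5)
A = 49873588182 (A = 139381*357822 = 49873588182)
A + F(M, 240) = 49873588182 + 5 = 49873588187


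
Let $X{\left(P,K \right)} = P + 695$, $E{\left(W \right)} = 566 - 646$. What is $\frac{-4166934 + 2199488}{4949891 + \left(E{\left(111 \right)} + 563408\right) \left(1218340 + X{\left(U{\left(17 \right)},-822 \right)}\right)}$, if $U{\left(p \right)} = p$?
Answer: $- \frac{1967446}{686731074947} \approx -2.8649 \cdot 10^{-6}$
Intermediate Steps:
$E{\left(W \right)} = -80$
$X{\left(P,K \right)} = 695 + P$
$\frac{-4166934 + 2199488}{4949891 + \left(E{\left(111 \right)} + 563408\right) \left(1218340 + X{\left(U{\left(17 \right)},-822 \right)}\right)} = \frac{-4166934 + 2199488}{4949891 + \left(-80 + 563408\right) \left(1218340 + \left(695 + 17\right)\right)} = - \frac{1967446}{4949891 + 563328 \left(1218340 + 712\right)} = - \frac{1967446}{4949891 + 563328 \cdot 1219052} = - \frac{1967446}{4949891 + 686726125056} = - \frac{1967446}{686731074947}$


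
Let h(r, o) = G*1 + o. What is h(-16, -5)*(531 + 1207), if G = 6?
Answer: 1738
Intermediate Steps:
h(r, o) = 6 + o (h(r, o) = 6*1 + o = 6 + o)
h(-16, -5)*(531 + 1207) = (6 - 5)*(531 + 1207) = 1*1738 = 1738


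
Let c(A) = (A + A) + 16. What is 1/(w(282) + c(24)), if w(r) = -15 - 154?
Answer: -1/105 ≈ -0.0095238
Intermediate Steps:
c(A) = 16 + 2*A (c(A) = 2*A + 16 = 16 + 2*A)
w(r) = -169
1/(w(282) + c(24)) = 1/(-169 + (16 + 2*24)) = 1/(-169 + (16 + 48)) = 1/(-169 + 64) = 1/(-105) = -1/105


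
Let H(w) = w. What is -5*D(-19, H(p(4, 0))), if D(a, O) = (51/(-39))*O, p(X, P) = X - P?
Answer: 340/13 ≈ 26.154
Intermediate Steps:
D(a, O) = -17*O/13 (D(a, O) = (51*(-1/39))*O = -17*O/13)
-5*D(-19, H(p(4, 0))) = -(-85)*(4 - 1*0)/13 = -(-85)*(4 + 0)/13 = -(-85)*4/13 = -5*(-68/13) = 340/13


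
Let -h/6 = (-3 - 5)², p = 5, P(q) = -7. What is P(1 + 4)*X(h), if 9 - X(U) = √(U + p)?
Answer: -63 + 7*I*√379 ≈ -63.0 + 136.28*I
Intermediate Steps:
h = -384 (h = -6*(-3 - 5)² = -6*(-8)² = -6*64 = -384)
X(U) = 9 - √(5 + U) (X(U) = 9 - √(U + 5) = 9 - √(5 + U))
P(1 + 4)*X(h) = -7*(9 - √(5 - 384)) = -7*(9 - √(-379)) = -7*(9 - I*√379) = -63 + 7*I*√379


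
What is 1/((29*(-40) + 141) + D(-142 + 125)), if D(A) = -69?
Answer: -1/1088 ≈ -0.00091912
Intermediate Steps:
1/((29*(-40) + 141) + D(-142 + 125)) = 1/((29*(-40) + 141) - 69) = 1/((-1160 + 141) - 69) = 1/(-1019 - 69) = 1/(-1088) = -1/1088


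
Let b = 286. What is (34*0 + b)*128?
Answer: 36608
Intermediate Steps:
(34*0 + b)*128 = (34*0 + 286)*128 = (0 + 286)*128 = 286*128 = 36608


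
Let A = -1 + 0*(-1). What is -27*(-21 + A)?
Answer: 594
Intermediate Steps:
A = -1 (A = -1 + 0 = -1)
-27*(-21 + A) = -27*(-21 - 1) = -27*(-22) = 594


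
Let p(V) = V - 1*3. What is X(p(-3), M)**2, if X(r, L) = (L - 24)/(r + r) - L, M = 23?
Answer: 75625/144 ≈ 525.17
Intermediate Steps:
p(V) = -3 + V (p(V) = V - 3 = -3 + V)
X(r, L) = -L + (-24 + L)/(2*r) (X(r, L) = (-24 + L)/((2*r)) - L = (-24 + L)*(1/(2*r)) - L = (-24 + L)/(2*r) - L = -L + (-24 + L)/(2*r))
X(p(-3), M)**2 = ((-12 + (1/2)*23 - 1*23*(-3 - 3))/(-3 - 3))**2 = ((-12 + 23/2 - 1*23*(-6))/(-6))**2 = (-(-12 + 23/2 + 138)/6)**2 = (-1/6*275/2)**2 = (-275/12)**2 = 75625/144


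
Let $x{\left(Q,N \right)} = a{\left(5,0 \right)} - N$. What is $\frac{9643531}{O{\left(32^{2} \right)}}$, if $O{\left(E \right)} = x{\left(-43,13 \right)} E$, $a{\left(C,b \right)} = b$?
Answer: $- \frac{9643531}{13312} \approx -724.42$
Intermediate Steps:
$x{\left(Q,N \right)} = - N$ ($x{\left(Q,N \right)} = 0 - N = - N$)
$O{\left(E \right)} = - 13 E$ ($O{\left(E \right)} = \left(-1\right) 13 E = - 13 E$)
$\frac{9643531}{O{\left(32^{2} \right)}} = \frac{9643531}{\left(-13\right) 32^{2}} = \frac{9643531}{\left(-13\right) 1024} = \frac{9643531}{-13312} = 9643531 \left(- \frac{1}{13312}\right) = - \frac{9643531}{13312}$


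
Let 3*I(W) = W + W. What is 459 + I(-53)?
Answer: 1271/3 ≈ 423.67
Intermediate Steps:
I(W) = 2*W/3 (I(W) = (W + W)/3 = (2*W)/3 = 2*W/3)
459 + I(-53) = 459 + (⅔)*(-53) = 459 - 106/3 = 1271/3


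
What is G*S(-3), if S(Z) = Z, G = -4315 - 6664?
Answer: 32937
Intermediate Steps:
G = -10979
G*S(-3) = -10979*(-3) = 32937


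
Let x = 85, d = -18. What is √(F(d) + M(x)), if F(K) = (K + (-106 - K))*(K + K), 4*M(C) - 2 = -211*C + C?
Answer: I*√646 ≈ 25.417*I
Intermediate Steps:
M(C) = ½ - 105*C/2 (M(C) = ½ + (-211*C + C)/4 = ½ + (-210*C)/4 = ½ - 105*C/2)
F(K) = -212*K
√(F(d) + M(x)) = √(-212*(-18) + (½ - 105/2*85)) = √(3816 + (½ - 8925/2)) = √(3816 - 4462) = √(-646) = I*√646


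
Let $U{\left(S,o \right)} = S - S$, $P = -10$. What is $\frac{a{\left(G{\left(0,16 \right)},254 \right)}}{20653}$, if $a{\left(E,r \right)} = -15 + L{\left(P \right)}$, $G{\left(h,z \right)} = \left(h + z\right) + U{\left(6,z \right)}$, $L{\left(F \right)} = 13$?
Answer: $- \frac{2}{20653} \approx -9.6838 \cdot 10^{-5}$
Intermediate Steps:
$U{\left(S,o \right)} = 0$
$G{\left(h,z \right)} = h + z$ ($G{\left(h,z \right)} = \left(h + z\right) + 0 = h + z$)
$a{\left(E,r \right)} = -2$ ($a{\left(E,r \right)} = -15 + 13 = -2$)
$\frac{a{\left(G{\left(0,16 \right)},254 \right)}}{20653} = - \frac{2}{20653}$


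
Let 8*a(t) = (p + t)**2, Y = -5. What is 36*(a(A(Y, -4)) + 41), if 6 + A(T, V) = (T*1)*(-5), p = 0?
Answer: 6201/2 ≈ 3100.5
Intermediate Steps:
A(T, V) = -6 - 5*T (A(T, V) = -6 + (T*1)*(-5) = -6 + T*(-5) = -6 - 5*T)
a(t) = t**2/8 (a(t) = (0 + t)**2/8 = t**2/8)
36*(a(A(Y, -4)) + 41) = 36*((-6 - 5*(-5))**2/8 + 41) = 36*((-6 + 25)**2/8 + 41) = 36*((1/8)*19**2 + 41) = 36*((1/8)*361 + 41) = 36*(361/8 + 41) = 36*(689/8) = 6201/2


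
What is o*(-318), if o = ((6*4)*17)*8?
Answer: -1037952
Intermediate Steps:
o = 3264 (o = (24*17)*8 = 408*8 = 3264)
o*(-318) = 3264*(-318) = -1037952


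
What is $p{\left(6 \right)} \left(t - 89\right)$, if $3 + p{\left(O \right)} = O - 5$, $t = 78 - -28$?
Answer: $-34$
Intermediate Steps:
$t = 106$ ($t = 78 + 28 = 106$)
$p{\left(O \right)} = -8 + O$ ($p{\left(O \right)} = -3 + \left(O - 5\right) = -3 + \left(-5 + O\right) = -8 + O$)
$p{\left(6 \right)} \left(t - 89\right) = \left(-8 + 6\right) \left(106 - 89\right) = - 2 \left(106 - 89\right) = \left(-2\right) 17 = -34$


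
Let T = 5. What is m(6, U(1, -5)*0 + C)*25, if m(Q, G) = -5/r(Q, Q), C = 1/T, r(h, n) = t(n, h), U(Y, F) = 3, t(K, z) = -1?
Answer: 125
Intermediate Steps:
r(h, n) = -1
C = ⅕ (C = 1/5 = ⅕ ≈ 0.20000)
m(Q, G) = 5 (m(Q, G) = -5/(-1) = -5*(-1) = 5)
m(6, U(1, -5)*0 + C)*25 = 5*25 = 125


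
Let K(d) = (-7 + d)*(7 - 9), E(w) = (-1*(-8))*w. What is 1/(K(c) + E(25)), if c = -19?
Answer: 1/252 ≈ 0.0039683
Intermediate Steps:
E(w) = 8*w
K(d) = 14 - 2*d (K(d) = (-7 + d)*(-2) = 14 - 2*d)
1/(K(c) + E(25)) = 1/((14 - 2*(-19)) + 8*25) = 1/((14 + 38) + 200) = 1/(52 + 200) = 1/252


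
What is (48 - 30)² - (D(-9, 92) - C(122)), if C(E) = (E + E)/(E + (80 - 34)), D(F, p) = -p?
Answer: 17533/42 ≈ 417.45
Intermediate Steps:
C(E) = 2*E/(46 + E) (C(E) = (2*E)/(E + 46) = (2*E)/(46 + E) = 2*E/(46 + E))
(48 - 30)² - (D(-9, 92) - C(122)) = (48 - 30)² - (-1*92 - 2*122/(46 + 122)) = 18² - (-92 - 2*122/168) = 324 - (-92 - 2*122/168) = 324 - (-92 - 1*61/42) = 324 - (-92 - 61/42) = 324 - 1*(-3925/42) = 324 + 3925/42 = 17533/42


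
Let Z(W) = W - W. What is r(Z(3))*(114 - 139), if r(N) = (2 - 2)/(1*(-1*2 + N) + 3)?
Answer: 0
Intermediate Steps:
Z(W) = 0
r(N) = 0 (r(N) = 0/(1*(-2 + N) + 3) = 0/((-2 + N) + 3) = 0/(1 + N) = 0)
r(Z(3))*(114 - 139) = 0*(114 - 139) = 0*(-25) = 0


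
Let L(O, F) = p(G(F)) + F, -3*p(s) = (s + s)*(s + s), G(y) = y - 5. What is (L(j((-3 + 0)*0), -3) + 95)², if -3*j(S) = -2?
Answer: 400/9 ≈ 44.444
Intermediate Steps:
G(y) = -5 + y
j(S) = ⅔ (j(S) = -⅓*(-2) = ⅔)
p(s) = -4*s²/3 (p(s) = -(s + s)*(s + s)/3 = -2*s*2*s/3 = -4*s²/3)
L(O, F) = F - 4*(-5 + F)²/3 (L(O, F) = -4*(-5 + F)²/3 + F = F - 4*(-5 + F)²/3)
(L(j((-3 + 0)*0), -3) + 95)² = ((-3 - 4*(-5 - 3)²/3) + 95)² = ((-3 - 4/3*(-8)²) + 95)² = ((-3 - 4/3*64) + 95)² = ((-3 - 256/3) + 95)² = (-265/3 + 95)² = (20/3)² = 400/9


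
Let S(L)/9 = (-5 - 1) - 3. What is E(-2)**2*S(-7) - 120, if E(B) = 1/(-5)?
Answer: -3081/25 ≈ -123.24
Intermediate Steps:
E(B) = -1/5
S(L) = -81 (S(L) = 9*((-5 - 1) - 3) = 9*(-6 - 3) = 9*(-9) = -81)
E(-2)**2*S(-7) - 120 = (-1/5)**2*(-81) - 120 = (1/25)*(-81) - 120 = -81/25 - 120 = -3081/25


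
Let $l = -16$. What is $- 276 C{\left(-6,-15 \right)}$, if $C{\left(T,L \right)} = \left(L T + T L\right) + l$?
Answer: $-45264$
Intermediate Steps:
$C{\left(T,L \right)} = -16 + 2 L T$ ($C{\left(T,L \right)} = \left(L T + T L\right) - 16 = \left(L T + L T\right) - 16 = 2 L T - 16 = -16 + 2 L T$)
$- 276 C{\left(-6,-15 \right)} = - 276 \left(-16 + 2 \left(-15\right) \left(-6\right)\right) = - 276 \left(-16 + 180\right) = \left(-276\right) 164 = -45264$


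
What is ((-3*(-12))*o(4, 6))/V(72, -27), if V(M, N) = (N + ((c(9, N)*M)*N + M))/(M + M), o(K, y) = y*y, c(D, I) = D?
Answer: -20736/1939 ≈ -10.694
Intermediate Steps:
o(K, y) = y²
V(M, N) = (M + N + 9*M*N)/(2*M) (V(M, N) = (N + ((9*M)*N + M))/(M + M) = (N + (9*M*N + M))/((2*M)) = (N + (M + 9*M*N))*(1/(2*M)) = (M + N + 9*M*N)*(1/(2*M)) = (M + N + 9*M*N)/(2*M))
((-3*(-12))*o(4, 6))/V(72, -27) = (-3*(-12)*6²)/(((½)*(-27 + 72*(1 + 9*(-27)))/72)) = (36*36)/(((½)*(1/72)*(-27 + 72*(1 - 243)))) = 1296/(((½)*(1/72)*(-27 + 72*(-242)))) = 1296/(((½)*(1/72)*(-27 - 17424))) = 1296/(((½)*(1/72)*(-17451))) = 1296/(-1939/16) = 1296*(-16/1939) = -20736/1939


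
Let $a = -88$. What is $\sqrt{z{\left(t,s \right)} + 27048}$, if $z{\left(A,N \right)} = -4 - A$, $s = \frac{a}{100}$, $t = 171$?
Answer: $\sqrt{26873} \approx 163.93$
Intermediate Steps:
$s = - \frac{22}{25}$ ($s = - \frac{88}{100} = \left(-88\right) \frac{1}{100} = - \frac{22}{25} \approx -0.88$)
$\sqrt{z{\left(t,s \right)} + 27048} = \sqrt{\left(-4 - 171\right) + 27048} = \sqrt{-175 + 27048} = \sqrt{26873}$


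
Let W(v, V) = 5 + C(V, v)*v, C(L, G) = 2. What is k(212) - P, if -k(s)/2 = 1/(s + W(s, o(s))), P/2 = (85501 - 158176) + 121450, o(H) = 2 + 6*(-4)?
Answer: -62529552/641 ≈ -97550.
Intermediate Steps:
o(H) = -22 (o(H) = 2 - 24 = -22)
W(v, V) = 5 + 2*v
P = 97550 (P = 2*((85501 - 158176) + 121450) = 2*(-72675 + 121450) = 2*48775 = 97550)
k(s) = -2/(5 + 3*s) (k(s) = -2/(s + (5 + 2*s)) = -2/(5 + 3*s))
k(212) - P = -2/(5 + 3*212) - 1*97550 = -2/(5 + 636) - 97550 = -2/641 - 97550 = -62529552/641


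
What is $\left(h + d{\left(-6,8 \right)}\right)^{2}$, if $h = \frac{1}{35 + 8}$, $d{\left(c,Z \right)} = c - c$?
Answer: $\frac{1}{1849} \approx 0.00054083$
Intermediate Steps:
$d{\left(c,Z \right)} = 0$
$h = \frac{1}{43} \approx 0.023256$
$\left(h + d{\left(-6,8 \right)}\right)^{2} = \left(\frac{1}{43} + 0\right)^{2} = \left(\frac{1}{43}\right)^{2} = \frac{1}{1849}$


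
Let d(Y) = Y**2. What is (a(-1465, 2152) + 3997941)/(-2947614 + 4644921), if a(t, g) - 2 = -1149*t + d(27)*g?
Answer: 7250036/1697307 ≈ 4.2715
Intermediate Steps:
a(t, g) = 2 - 1149*t + 729*g (a(t, g) = 2 + (-1149*t + 27**2*g) = 2 + (-1149*t + 729*g) = 2 - 1149*t + 729*g)
(a(-1465, 2152) + 3997941)/(-2947614 + 4644921) = ((2 - 1149*(-1465) + 729*2152) + 3997941)/(-2947614 + 4644921) = ((2 + 1683285 + 1568808) + 3997941)/1697307 = (3252095 + 3997941)*(1/1697307) = 7250036*(1/1697307) = 7250036/1697307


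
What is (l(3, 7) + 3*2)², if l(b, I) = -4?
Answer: 4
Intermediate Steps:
(l(3, 7) + 3*2)² = (-4 + 3*2)² = (-4 + 6)² = 2² = 4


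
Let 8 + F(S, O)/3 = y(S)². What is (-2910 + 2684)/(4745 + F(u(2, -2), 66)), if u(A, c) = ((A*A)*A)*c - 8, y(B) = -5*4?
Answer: -226/5921 ≈ -0.038169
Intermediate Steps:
y(B) = -20
u(A, c) = -8 + c*A³ (u(A, c) = (A²*A)*c - 8 = A³*c - 8 = c*A³ - 8 = -8 + c*A³)
F(S, O) = 1176 (F(S, O) = -24 + 3*(-20)² = -24 + 3*400 = -24 + 1200 = 1176)
(-2910 + 2684)/(4745 + F(u(2, -2), 66)) = (-2910 + 2684)/(4745 + 1176) = -226/5921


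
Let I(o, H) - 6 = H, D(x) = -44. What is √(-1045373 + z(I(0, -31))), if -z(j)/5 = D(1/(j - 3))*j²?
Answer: I*√907873 ≈ 952.82*I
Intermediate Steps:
I(o, H) = 6 + H
z(j) = 220*j² (z(j) = -(-220)*j² = 220*j²)
√(-1045373 + z(I(0, -31))) = √(-1045373 + 220*(6 - 31)²) = √(-1045373 + 220*(-25)²) = √(-1045373 + 220*625) = √(-1045373 + 137500) = √(-907873) = I*√907873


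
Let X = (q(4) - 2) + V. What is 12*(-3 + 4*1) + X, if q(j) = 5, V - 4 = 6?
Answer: 25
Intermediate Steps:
V = 10 (V = 4 + 6 = 10)
X = 13 (X = (5 - 2) + 10 = 3 + 10 = 13)
12*(-3 + 4*1) + X = 12*(-3 + 4*1) + 13 = 12*(-3 + 4) + 13 = 12*1 + 13 = 12 + 13 = 25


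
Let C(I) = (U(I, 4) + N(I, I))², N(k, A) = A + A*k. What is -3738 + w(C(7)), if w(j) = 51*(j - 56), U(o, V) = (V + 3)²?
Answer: 555681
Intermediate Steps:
U(o, V) = (3 + V)²
C(I) = (49 + I*(1 + I))² (C(I) = ((3 + 4)² + I*(1 + I))² = (7² + I*(1 + I))² = (49 + I*(1 + I))²)
w(j) = -2856 + 51*j (w(j) = 51*(-56 + j) = -2856 + 51*j)
-3738 + w(C(7)) = -3738 + (-2856 + 51*(49 + 7*(1 + 7))²) = -3738 + (-2856 + 51*(49 + 7*8)²) = -3738 + (-2856 + 51*(49 + 56)²) = -3738 + (-2856 + 51*105²) = -3738 + (-2856 + 51*11025) = -3738 + (-2856 + 562275) = -3738 + 559419 = 555681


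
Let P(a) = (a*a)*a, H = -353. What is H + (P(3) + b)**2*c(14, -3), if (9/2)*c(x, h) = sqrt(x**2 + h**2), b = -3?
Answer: -353 + 128*sqrt(205) ≈ 1479.7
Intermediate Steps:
P(a) = a**3 (P(a) = a**2*a = a**3)
c(x, h) = 2*sqrt(h**2 + x**2)/9 (c(x, h) = 2*sqrt(x**2 + h**2)/9 = 2*sqrt(h**2 + x**2)/9)
H + (P(3) + b)**2*c(14, -3) = -353 + (3**3 - 3)**2*(2*sqrt((-3)**2 + 14**2)/9) = -353 + (27 - 3)**2*(2*sqrt(9 + 196)/9) = -353 + 24**2*(2*sqrt(205)/9) = -353 + 576*(2*sqrt(205)/9) = -353 + 128*sqrt(205)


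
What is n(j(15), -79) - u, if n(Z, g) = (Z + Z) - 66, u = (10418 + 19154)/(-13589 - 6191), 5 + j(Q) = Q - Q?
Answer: -368427/4945 ≈ -74.505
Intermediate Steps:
j(Q) = -5 (j(Q) = -5 + (Q - Q) = -5 + 0 = -5)
u = -7393/4945 (u = 29572/(-19780) = 29572*(-1/19780) = -7393/4945 ≈ -1.4950)
n(Z, g) = -66 + 2*Z (n(Z, g) = 2*Z - 66 = -66 + 2*Z)
n(j(15), -79) - u = (-66 + 2*(-5)) - 1*(-7393/4945) = (-66 - 10) + 7393/4945 = -76 + 7393/4945 = -368427/4945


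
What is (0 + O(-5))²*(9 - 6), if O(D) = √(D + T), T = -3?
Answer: -24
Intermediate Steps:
O(D) = √(-3 + D) (O(D) = √(D - 3) = √(-3 + D))
(0 + O(-5))²*(9 - 6) = (0 + √(-3 - 5))²*(9 - 6) = (0 + √(-8))²*3 = (0 + 2*I*√2)²*3 = (2*I*√2)²*3 = -8*3 = -24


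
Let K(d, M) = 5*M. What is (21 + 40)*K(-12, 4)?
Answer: 1220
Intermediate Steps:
(21 + 40)*K(-12, 4) = (21 + 40)*(5*4) = 61*20 = 1220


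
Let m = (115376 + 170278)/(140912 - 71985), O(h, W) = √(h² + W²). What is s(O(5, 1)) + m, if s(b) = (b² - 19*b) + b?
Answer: 2077756/68927 - 18*√26 ≈ -61.638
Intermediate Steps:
O(h, W) = √(W² + h²)
m = 285654/68927 ≈ 4.1443
s(b) = b² - 18*b
s(O(5, 1)) + m = √(1² + 5²)*(-18 + √(1² + 5²)) + 285654/68927 = √(1 + 25)*(-18 + √(1 + 25)) + 285654/68927 = √26*(-18 + √26) + 285654/68927 = 285654/68927 + √26*(-18 + √26)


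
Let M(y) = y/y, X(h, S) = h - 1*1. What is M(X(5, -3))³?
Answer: 1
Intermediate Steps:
X(h, S) = -1 + h (X(h, S) = h - 1 = -1 + h)
M(y) = 1
M(X(5, -3))³ = 1³ = 1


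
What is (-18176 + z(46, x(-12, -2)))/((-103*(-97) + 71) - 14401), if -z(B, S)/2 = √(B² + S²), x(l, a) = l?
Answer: 18176/4339 + 4*√565/4339 ≈ 4.2109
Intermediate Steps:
z(B, S) = -2*√(B² + S²)
(-18176 + z(46, x(-12, -2)))/((-103*(-97) + 71) - 14401) = (-18176 - 2*√(46² + (-12)²))/((-103*(-97) + 71) - 14401) = (-18176 - 2*√(2116 + 144))/((9991 + 71) - 14401) = (-18176 - 4*√565)/(10062 - 14401) = (-18176 - 4*√565)/(-4339) = (-18176 - 4*√565)*(-1/4339) = 18176/4339 + 4*√565/4339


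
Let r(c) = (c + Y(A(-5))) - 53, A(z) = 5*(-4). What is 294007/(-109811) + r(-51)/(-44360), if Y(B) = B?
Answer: -3257133489/1217803990 ≈ -2.6746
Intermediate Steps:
A(z) = -20
r(c) = -73 + c (r(c) = (c - 20) - 53 = (-20 + c) - 53 = -73 + c)
294007/(-109811) + r(-51)/(-44360) = 294007/(-109811) + (-73 - 51)/(-44360) = 294007*(-1/109811) - 124*(-1/44360) = -294007/109811 + 31/11090 = -3257133489/1217803990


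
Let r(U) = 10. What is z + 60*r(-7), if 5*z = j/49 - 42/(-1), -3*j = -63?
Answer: 21297/35 ≈ 608.49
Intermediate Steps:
j = 21 (j = -1/3*(-63) = 21)
z = 297/35 (z = (21/49 - 42/(-1))/5 = (21*(1/49) - 42*(-1))/5 = (3/7 + 42)/5 = (1/5)*(297/7) = 297/35 ≈ 8.4857)
z + 60*r(-7) = 297/35 + 60*10 = 297/35 + 600 = 21297/35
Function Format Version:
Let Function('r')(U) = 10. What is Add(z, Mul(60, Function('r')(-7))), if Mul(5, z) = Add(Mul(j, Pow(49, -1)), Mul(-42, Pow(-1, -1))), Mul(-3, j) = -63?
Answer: Rational(21297, 35) ≈ 608.49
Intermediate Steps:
j = 21 (j = Mul(Rational(-1, 3), -63) = 21)
z = Rational(297, 35) (z = Mul(Rational(1, 5), Add(Mul(21, Pow(49, -1)), Mul(-42, Pow(-1, -1)))) = Mul(Rational(1, 5), Add(Mul(21, Rational(1, 49)), Mul(-42, -1))) = Mul(Rational(1, 5), Add(Rational(3, 7), 42)) = Mul(Rational(1, 5), Rational(297, 7)) = Rational(297, 35) ≈ 8.4857)
Add(z, Mul(60, Function('r')(-7))) = Add(Rational(297, 35), Mul(60, 10)) = Add(Rational(297, 35), 600) = Rational(21297, 35)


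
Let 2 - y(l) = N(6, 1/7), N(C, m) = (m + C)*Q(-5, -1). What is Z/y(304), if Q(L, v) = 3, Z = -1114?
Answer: 7798/115 ≈ 67.809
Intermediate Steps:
N(C, m) = 3*C + 3*m (N(C, m) = (m + C)*3 = (C + m)*3 = 3*C + 3*m)
y(l) = -115/7 (y(l) = 2 - (3*6 + 3/7) = 2 - (18 + 3*(⅐)) = 2 - (18 + 3/7) = 2 - 1*129/7 = 2 - 129/7 = -115/7)
Z/y(304) = -1114/(-115/7) = -1114*(-7/115) = 7798/115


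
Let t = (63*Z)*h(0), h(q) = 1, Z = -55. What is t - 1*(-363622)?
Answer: 360157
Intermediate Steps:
t = -3465 (t = (63*(-55))*1 = -3465*1 = -3465)
t - 1*(-363622) = -3465 - 1*(-363622) = -3465 + 363622 = 360157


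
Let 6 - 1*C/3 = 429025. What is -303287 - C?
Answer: 983770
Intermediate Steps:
C = -1287057 (C = 18 - 3*429025 = 18 - 1287075 = -1287057)
-303287 - C = -303287 - 1*(-1287057) = -303287 + 1287057 = 983770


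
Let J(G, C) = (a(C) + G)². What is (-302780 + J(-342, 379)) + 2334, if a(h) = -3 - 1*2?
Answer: -180037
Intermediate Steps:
a(h) = -5 (a(h) = -3 - 2 = -5)
J(G, C) = (-5 + G)²
(-302780 + J(-342, 379)) + 2334 = (-302780 + (-5 - 342)²) + 2334 = (-302780 + (-347)²) + 2334 = (-302780 + 120409) + 2334 = -182371 + 2334 = -180037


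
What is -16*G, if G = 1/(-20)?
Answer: ⅘ ≈ 0.80000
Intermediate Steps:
G = -1/20 ≈ -0.050000
-16*G = -16*(-1/20) = ⅘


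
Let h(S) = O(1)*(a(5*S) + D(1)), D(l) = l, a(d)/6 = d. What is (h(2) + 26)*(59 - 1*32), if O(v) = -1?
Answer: -945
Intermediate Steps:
a(d) = 6*d
h(S) = -1 - 30*S (h(S) = -(6*(5*S) + 1) = -(30*S + 1) = -(1 + 30*S) = -1 - 30*S)
(h(2) + 26)*(59 - 1*32) = ((-1 - 30*2) + 26)*(59 - 1*32) = ((-1 - 60) + 26)*(59 - 32) = (-61 + 26)*27 = -35*27 = -945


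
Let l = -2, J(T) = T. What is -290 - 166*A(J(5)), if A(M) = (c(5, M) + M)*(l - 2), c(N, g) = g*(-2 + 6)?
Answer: 16310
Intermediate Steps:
c(N, g) = 4*g (c(N, g) = g*4 = 4*g)
A(M) = -20*M (A(M) = (4*M + M)*(-2 - 2) = (5*M)*(-4) = -20*M)
-290 - 166*A(J(5)) = -290 - (-3320)*5 = -290 - 166*(-100) = -290 + 16600 = 16310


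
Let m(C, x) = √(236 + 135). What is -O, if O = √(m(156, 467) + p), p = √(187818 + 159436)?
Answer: -√(√371 + √347254) ≈ -24.669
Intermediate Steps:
m(C, x) = √371
p = √347254 ≈ 589.28
O = √(√371 + √347254) ≈ 24.669
-O = -√(√371 + √347254)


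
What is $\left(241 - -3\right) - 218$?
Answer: $26$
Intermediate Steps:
$\left(241 - -3\right) - 218 = \left(241 + \left(-150 + 153\right)\right) - 218 = \left(241 + 3\right) - 218 = 244 - 218 = 26$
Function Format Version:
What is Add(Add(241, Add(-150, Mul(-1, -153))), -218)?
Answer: 26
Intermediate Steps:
Add(Add(241, Add(-150, Mul(-1, -153))), -218) = Add(Add(241, Add(-150, 153)), -218) = Add(Add(241, 3), -218) = Add(244, -218) = 26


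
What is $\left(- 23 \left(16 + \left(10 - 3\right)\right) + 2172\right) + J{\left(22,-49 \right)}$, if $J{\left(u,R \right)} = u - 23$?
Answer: $1642$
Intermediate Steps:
$J{\left(u,R \right)} = -23 + u$
$\left(- 23 \left(16 + \left(10 - 3\right)\right) + 2172\right) + J{\left(22,-49 \right)} = \left(- 23 \left(16 + \left(10 - 3\right)\right) + 2172\right) + \left(-23 + 22\right) = \left(- 23 \left(16 + 7\right) + 2172\right) - 1 = \left(\left(-23\right) 23 + 2172\right) - 1 = \left(-529 + 2172\right) - 1 = 1643 - 1 = 1642$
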